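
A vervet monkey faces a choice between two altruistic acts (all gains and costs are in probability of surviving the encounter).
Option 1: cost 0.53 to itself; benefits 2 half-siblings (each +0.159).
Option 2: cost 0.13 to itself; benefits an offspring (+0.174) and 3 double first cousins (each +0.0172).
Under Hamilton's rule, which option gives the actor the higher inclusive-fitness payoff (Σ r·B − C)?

Option 2

Option 1: r to a half-sibling = 0.25.
Option 1: Σ r·B − C = (2·0.25·0.159) − 0.53 = -0.4505.
Option 2: r to an offspring = 0.5.
Option 2: r to a double first cousin = 0.25.
Option 2: Σ r·B − C = (1·0.5·0.174 + 3·0.25·0.0172) − 0.13 = -0.0301.
Option 2 has the higher net inclusive-fitness payoff.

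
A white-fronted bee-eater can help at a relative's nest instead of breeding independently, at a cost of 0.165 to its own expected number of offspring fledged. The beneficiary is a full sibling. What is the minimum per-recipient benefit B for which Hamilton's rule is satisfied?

0.33

r to a full sibling = 0.5 (full sibs share both parents — two paths of length 2: r = 2·(1/2)^2 = 1/2).
Hamilton's rule with n recipients of equal r: n·r·B > C, so B > C/(n·r) = 0.165/(1·0.5) = 0.33.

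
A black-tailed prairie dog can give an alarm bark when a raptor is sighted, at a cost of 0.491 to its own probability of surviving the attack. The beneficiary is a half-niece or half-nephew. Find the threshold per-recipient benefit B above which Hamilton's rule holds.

3.928

r to a half-niece or half-nephew = 0.125 (half-aunt/uncle↔niece/nephew: one path of length 3: r = (1/2)^3 = 1/8).
Hamilton's rule with n recipients of equal r: n·r·B > C, so B > C/(n·r) = 0.491/(1·0.125) = 3.928.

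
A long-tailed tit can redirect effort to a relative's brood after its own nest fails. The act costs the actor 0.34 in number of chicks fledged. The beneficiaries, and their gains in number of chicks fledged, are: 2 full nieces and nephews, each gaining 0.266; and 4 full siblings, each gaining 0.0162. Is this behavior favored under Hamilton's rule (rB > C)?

Hamilton's rule: the trait is favored when the sum of r·B over every recipient exceeds the actor's cost C.
r to a full niece or nephew = 0.25 (full aunt/uncle↔niece/nephew: two paths of length 3 through the shared grandparent pair: r = 2·(1/2)^3 = 1/4).
r to a full sibling = 0.5 (full sibs share both parents — two paths of length 2: r = 2·(1/2)^2 = 1/2).
Summing one r·B term per recipient: 2·0.25·0.266 + 4·0.5·0.0162 = 0.1654.
0.1654 < 0.34: the indirect benefit is less than the cost.

No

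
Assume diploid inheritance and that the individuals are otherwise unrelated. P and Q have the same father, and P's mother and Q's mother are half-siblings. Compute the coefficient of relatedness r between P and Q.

With two independent routes of shared ancestry, r is the sum of the two contributions.
P and Q are related in two ways: half-sibs through their shared father (r = 1/4) and half first cousins through their mothers (r = 1/16).
r = 1/4 + 1/16 = 0.3125.

0.3125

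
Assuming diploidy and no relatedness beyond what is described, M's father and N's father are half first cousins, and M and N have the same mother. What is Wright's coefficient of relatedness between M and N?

Independent pedigree routes through distinct common ancestors add.
M and N are related in two ways: half second cousins through their fathers (r = 1/64) and half-sibs through their shared mother (r = 1/4).
r = 1/64 + 1/4 = 17/64 = 0.265625.

0.265625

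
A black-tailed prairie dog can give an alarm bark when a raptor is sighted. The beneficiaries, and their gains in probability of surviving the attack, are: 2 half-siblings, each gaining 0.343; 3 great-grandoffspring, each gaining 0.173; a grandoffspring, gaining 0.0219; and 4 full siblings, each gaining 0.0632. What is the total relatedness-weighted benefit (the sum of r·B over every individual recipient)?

0.36825

r to a half-sibling = 1/4 (half-sibs share one parent — one path of length 2: r = (1/2)^2 = 1/4).
r to a great-grandoffspring = 1/8 (three parent–offspring links: r = (1/2)^3 = 1/8).
r to a grandoffspring = 1/4 (two parent–offspring links: r = (1/2)^2 = 1/4).
r to a full sibling = 0.5 (full sibs share both parents — two paths of length 2: r = 2·(1/2)^2 = 1/2).
Summing one r·B term per recipient: 2·0.25·0.343 + 3·0.125·0.173 + 1·0.25·0.0219 + 4·0.5·0.0632 = 0.36825.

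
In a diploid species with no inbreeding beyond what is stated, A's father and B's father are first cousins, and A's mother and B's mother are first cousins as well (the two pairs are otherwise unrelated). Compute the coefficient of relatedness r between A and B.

Wright's path rule: contributions from independent ancestry routes add.
A and B are related in two ways: second cousins through their fathers (r = 1/32) and second cousins through their mothers (r = 1/32).
r = 1/32 + 1/32 = 0.0625.

0.0625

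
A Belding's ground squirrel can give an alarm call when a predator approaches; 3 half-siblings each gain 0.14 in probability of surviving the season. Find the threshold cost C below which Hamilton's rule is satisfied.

r to a half-sibling = 1/4 (half-sibs share one parent — one path of length 2: r = (1/2)^2 = 1/4).
Hamilton's rule: n·r·B > C, so the trait is favored while C < n·r·B = 3·0.25·0.14 = 0.105.

0.105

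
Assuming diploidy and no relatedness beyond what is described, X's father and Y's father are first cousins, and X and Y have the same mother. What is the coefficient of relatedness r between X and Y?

0.28125

Wright's path rule: contributions from independent ancestry routes add.
X and Y are related in two ways: second cousins through their fathers (r = 1/32) and half-sibs through their shared mother (r = 1/4).
r = 1/32 + 1/4 = 9/32 = 0.28125.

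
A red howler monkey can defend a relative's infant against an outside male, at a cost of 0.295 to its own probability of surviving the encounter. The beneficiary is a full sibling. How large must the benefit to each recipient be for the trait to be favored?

0.59

r to a full sibling = 1/2 (full sibs share both parents — two paths of length 2: r = 2·(1/2)^2 = 1/2).
Hamilton's rule with n recipients of equal r: n·r·B > C, so B > C/(n·r) = 0.295/(1·0.5) = 0.59.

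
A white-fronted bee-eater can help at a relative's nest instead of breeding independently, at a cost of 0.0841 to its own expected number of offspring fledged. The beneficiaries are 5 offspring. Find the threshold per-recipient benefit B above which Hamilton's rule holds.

r to an offspring = 1/2 (one parent–offspring link: r = (1/2)^1 = 1/2).
Hamilton's rule with n recipients of equal r: n·r·B > C, so B > C/(n·r) = 0.0841/(5·0.5) = 0.0336.

0.0336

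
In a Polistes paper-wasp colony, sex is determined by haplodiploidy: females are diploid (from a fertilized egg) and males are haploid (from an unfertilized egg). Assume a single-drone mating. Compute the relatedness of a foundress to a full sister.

Haplodiploid full sisters inherit their father's entire haploid genome identically (contributing 1/2) and on average half of their mother's contribution (1/2 · 1/2 = 1/4); r = 1/2 + 1/4 = 3/4.

0.75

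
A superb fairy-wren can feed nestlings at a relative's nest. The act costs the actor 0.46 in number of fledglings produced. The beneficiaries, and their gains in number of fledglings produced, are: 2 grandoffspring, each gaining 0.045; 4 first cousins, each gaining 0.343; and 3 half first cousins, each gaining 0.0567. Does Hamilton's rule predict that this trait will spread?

Hamilton's rule: the trait is favored when the sum of r·B over every recipient exceeds the actor's cost C.
r to a grandoffspring = 0.25 (two parent–offspring links: r = (1/2)^2 = 1/4).
r to a first cousin = 0.125 (first cousins share one grandparent pair — two paths of length 4: r = 2·(1/2)^4 = 1/8).
r to a half first cousin = 0.0625 (half first cousins share one grandparent — one path of length 4: r = (1/2)^4 = 1/16).
Summing one r·B term per recipient: 2·0.25·0.045 + 4·0.125·0.343 + 3·0.0625·0.0567 = 0.20463125.
0.20463125 < 0.46: the indirect benefit is less than the cost.

No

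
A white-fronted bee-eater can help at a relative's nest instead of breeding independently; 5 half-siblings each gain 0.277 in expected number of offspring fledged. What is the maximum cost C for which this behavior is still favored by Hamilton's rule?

r to a half-sibling = 0.25 (half-sibs share one parent — one path of length 2: r = (1/2)^2 = 1/4).
Hamilton's rule: n·r·B > C, so the trait is favored while C < n·r·B = 5·0.25·0.277 = 0.34625.

0.34625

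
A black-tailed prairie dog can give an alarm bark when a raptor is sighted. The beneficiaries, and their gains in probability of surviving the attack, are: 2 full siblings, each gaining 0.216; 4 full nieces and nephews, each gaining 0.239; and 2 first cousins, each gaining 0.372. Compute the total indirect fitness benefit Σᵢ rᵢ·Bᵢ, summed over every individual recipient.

r to a full sibling = 1/2 (full sibs share both parents — two paths of length 2: r = 2·(1/2)^2 = 1/2).
r to a full niece or nephew = 1/4 (full aunt/uncle↔niece/nephew: two paths of length 3 through the shared grandparent pair: r = 2·(1/2)^3 = 1/4).
r to a first cousin = 0.125 (first cousins share one grandparent pair — two paths of length 4: r = 2·(1/2)^4 = 1/8).
Summing one r·B term per recipient: 2·0.5·0.216 + 4·0.25·0.239 + 2·0.125·0.372 = 0.548.

0.548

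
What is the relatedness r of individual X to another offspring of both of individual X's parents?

Each parent–offspring link contributes a factor of 1/2, and independent paths through distinct common ancestors add.
Full sibs share both parents — two paths of length 2: r = 2·(1/2)^2 = 1/2.

0.5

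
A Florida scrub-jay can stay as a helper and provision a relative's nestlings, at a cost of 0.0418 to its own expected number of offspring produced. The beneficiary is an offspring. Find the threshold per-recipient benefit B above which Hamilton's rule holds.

r to an offspring = 0.5 (one parent–offspring link: r = (1/2)^1 = 1/2).
Hamilton's rule with n recipients of equal r: n·r·B > C, so B > C/(n·r) = 0.0418/(1·0.5) = 0.0836.

0.0836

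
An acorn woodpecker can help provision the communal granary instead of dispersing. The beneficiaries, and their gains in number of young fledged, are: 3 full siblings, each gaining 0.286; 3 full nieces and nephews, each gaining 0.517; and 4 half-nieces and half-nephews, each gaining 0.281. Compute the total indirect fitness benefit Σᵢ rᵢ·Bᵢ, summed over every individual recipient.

r to a full sibling = 1/2 (full sibs share both parents — two paths of length 2: r = 2·(1/2)^2 = 1/2).
r to a full niece or nephew = 1/4 (full aunt/uncle↔niece/nephew: two paths of length 3 through the shared grandparent pair: r = 2·(1/2)^3 = 1/4).
r to a half-niece or half-nephew = 0.125 (half-aunt/uncle↔niece/nephew: one path of length 3: r = (1/2)^3 = 1/8).
Summing one r·B term per recipient: 3·0.5·0.286 + 3·0.25·0.517 + 4·0.125·0.281 = 0.95725.

0.95725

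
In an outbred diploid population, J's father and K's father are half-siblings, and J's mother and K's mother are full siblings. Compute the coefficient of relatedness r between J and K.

0.1875

With two independent routes of shared ancestry, r is the sum of the two contributions.
J and K are related in two ways: half first cousins through their fathers (r = 1/16) and first cousins through their mothers (r = 1/8).
r = 1/16 + 1/8 = 0.1875.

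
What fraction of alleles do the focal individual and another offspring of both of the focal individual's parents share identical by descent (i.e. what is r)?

Each parent–offspring link contributes a factor of 1/2, and independent paths through distinct common ancestors add.
Full sibs share both parents — two paths of length 2: r = 2·(1/2)^2 = 1/2.

0.5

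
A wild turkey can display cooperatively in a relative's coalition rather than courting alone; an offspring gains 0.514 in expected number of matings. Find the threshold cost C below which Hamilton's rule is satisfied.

0.257

r to an offspring = 0.5 (one parent–offspring link: r = (1/2)^1 = 1/2).
Hamilton's rule: n·r·B > C, so the trait is favored while C < n·r·B = 1·0.5·0.514 = 0.257.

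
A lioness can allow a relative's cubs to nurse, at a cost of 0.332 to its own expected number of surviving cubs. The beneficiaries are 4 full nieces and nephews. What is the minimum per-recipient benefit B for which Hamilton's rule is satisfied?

0.332

r to a full niece or nephew = 0.25 (full aunt/uncle↔niece/nephew: two paths of length 3 through the shared grandparent pair: r = 2·(1/2)^3 = 1/4).
Hamilton's rule with n recipients of equal r: n·r·B > C, so B > C/(n·r) = 0.332/(4·0.25) = 0.332.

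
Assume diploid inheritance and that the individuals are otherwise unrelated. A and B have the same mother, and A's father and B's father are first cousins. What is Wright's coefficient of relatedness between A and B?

Relatedness sums over independent paths through distinct common ancestors.
A and B are related in two ways: half-sibs through their shared mother (r = 1/4) and second cousins through their fathers (r = 1/32).
r = 1/4 + 1/32 = 9/32 = 0.28125.

0.28125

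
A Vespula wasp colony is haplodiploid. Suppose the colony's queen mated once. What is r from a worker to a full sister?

Haplodiploid full sisters inherit their father's entire haploid genome identically (contributing 1/2) and on average half of their mother's contribution (1/2 · 1/2 = 1/4); r = 1/2 + 1/4 = 3/4.

0.75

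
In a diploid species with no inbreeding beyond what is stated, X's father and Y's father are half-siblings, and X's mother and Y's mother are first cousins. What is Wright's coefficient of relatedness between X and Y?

0.09375

Independent pedigree routes through distinct common ancestors add.
X and Y are related in two ways: half first cousins through their fathers (r = 1/16) and second cousins through their mothers (r = 1/32).
r = 1/16 + 1/32 = 3/32 = 0.09375.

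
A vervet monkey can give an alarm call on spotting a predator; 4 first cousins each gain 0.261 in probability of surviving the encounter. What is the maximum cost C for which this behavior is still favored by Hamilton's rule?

0.1305

r to a first cousin = 1/8 (first cousins share one grandparent pair — two paths of length 4: r = 2·(1/2)^4 = 1/8).
Hamilton's rule: n·r·B > C, so the trait is favored while C < n·r·B = 4·0.125·0.261 = 0.1305.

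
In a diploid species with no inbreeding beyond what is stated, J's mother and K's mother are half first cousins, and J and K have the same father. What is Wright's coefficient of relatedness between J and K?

0.265625

Wright's path rule: contributions from independent ancestry routes add.
J and K are related in two ways: half second cousins through their mothers (r = 1/64) and half-sibs through their shared father (r = 1/4).
r = 1/64 + 1/4 = 17/64 = 0.265625.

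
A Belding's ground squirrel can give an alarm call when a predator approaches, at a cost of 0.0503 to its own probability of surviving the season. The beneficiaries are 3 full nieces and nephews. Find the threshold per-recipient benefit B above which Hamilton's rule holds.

r to a full niece or nephew = 1/4 (full aunt/uncle↔niece/nephew: two paths of length 3 through the shared grandparent pair: r = 2·(1/2)^3 = 1/4).
Hamilton's rule with n recipients of equal r: n·r·B > C, so B > C/(n·r) = 0.0503/(3·0.25) = 0.0671.

0.0671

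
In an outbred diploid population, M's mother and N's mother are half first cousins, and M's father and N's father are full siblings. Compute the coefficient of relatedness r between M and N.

Wright's path rule: contributions from independent ancestry routes add.
M and N are related in two ways: half second cousins through their mothers (r = 1/64) and first cousins through their fathers (r = 1/8).
r = 1/64 + 1/8 = 9/64 = 0.140625.

0.140625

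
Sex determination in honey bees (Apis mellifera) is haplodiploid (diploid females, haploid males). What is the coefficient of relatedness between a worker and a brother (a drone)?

0.25

Her haploid brother carries none of their father's genes and a random half of their mother's genome; that half matches the maternal half of her own genome with probability 1/2: r = 1/2 · 1/2 = 1/4.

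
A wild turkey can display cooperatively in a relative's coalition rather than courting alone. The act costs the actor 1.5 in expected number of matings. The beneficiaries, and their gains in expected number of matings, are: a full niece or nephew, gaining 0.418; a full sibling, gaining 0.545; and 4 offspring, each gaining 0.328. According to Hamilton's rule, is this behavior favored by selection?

Hamilton's rule: the trait is favored when the sum of r·B over every recipient exceeds the actor's cost C.
r to a full niece or nephew = 0.25 (full aunt/uncle↔niece/nephew: two paths of length 3 through the shared grandparent pair: r = 2·(1/2)^3 = 1/4).
r to a full sibling = 0.5 (full sibs share both parents — two paths of length 2: r = 2·(1/2)^2 = 1/2).
r to an offspring = 1/2 (one parent–offspring link: r = (1/2)^1 = 1/2).
Summing one r·B term per recipient: 1·0.25·0.418 + 1·0.5·0.545 + 4·0.5·0.328 = 1.033.
1.033 < 1.5: the indirect benefit is less than the cost.

No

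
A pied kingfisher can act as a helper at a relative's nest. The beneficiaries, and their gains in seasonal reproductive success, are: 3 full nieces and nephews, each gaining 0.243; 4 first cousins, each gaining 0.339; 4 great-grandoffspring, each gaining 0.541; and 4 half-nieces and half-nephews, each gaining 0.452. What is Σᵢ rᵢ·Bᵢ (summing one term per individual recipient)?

0.84825

r to a full niece or nephew = 1/4 (full aunt/uncle↔niece/nephew: two paths of length 3 through the shared grandparent pair: r = 2·(1/2)^3 = 1/4).
r to a first cousin = 0.125 (first cousins share one grandparent pair — two paths of length 4: r = 2·(1/2)^4 = 1/8).
r to a great-grandoffspring = 1/8 (three parent–offspring links: r = (1/2)^3 = 1/8).
r to a half-niece or half-nephew = 0.125 (half-aunt/uncle↔niece/nephew: one path of length 3: r = (1/2)^3 = 1/8).
Summing one r·B term per recipient: 3·0.25·0.243 + 4·0.125·0.339 + 4·0.125·0.541 + 4·0.125·0.452 = 0.84825.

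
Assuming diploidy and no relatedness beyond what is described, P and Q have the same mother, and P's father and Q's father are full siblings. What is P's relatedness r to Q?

0.375

With two independent routes of shared ancestry, r is the sum of the two contributions.
P and Q are related in two ways: half-sibs through their shared mother (r = 1/4) and first cousins through their fathers (r = 1/8).
r = 1/4 + 1/8 = 3/8 = 0.375.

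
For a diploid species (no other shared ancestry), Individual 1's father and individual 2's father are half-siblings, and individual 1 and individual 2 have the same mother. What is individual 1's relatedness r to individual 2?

0.3125

With two independent routes of shared ancestry, r is the sum of the two contributions.
Individual 1 and individual 2 are related in two ways: half first cousins through their fathers (r = 1/16) and half-sibs through their shared mother (r = 1/4).
r = 1/16 + 1/4 = 0.3125.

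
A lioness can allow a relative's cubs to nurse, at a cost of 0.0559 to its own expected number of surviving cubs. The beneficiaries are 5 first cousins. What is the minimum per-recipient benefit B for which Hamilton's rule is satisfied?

0.0894

r to a first cousin = 0.125 (first cousins share one grandparent pair — two paths of length 4: r = 2·(1/2)^4 = 1/8).
Hamilton's rule with n recipients of equal r: n·r·B > C, so B > C/(n·r) = 0.0559/(5·0.125) = 0.0894.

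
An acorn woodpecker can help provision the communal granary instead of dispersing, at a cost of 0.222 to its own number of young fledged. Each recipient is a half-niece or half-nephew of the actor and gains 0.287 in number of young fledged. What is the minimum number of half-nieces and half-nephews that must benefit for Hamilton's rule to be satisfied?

r to a half-niece or half-nephew = 0.125 (half-aunt/uncle↔niece/nephew: one path of length 3: r = (1/2)^3 = 1/8).
Hamilton's rule: n·r·B > C  ⇒  n > C/(r·B) = 0.222/(0.125·0.287) = 6.188.
The smallest integer exceeding 6.188 is 7.

7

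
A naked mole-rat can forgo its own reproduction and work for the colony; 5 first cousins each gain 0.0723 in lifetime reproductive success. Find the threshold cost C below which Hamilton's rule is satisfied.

0.0451875

r to a first cousin = 1/8 (first cousins share one grandparent pair — two paths of length 4: r = 2·(1/2)^4 = 1/8).
Hamilton's rule: n·r·B > C, so the trait is favored while C < n·r·B = 5·0.125·0.0723 = 0.0451875.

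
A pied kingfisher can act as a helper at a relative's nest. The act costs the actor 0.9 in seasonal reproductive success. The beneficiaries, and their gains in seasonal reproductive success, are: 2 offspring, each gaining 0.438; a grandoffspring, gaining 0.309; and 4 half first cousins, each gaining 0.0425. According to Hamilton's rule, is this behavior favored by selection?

Hamilton's rule: the trait is favored when the sum of r·B over every recipient exceeds the actor's cost C.
r to an offspring = 0.5 (one parent–offspring link: r = (1/2)^1 = 1/2).
r to a grandoffspring = 1/4 (two parent–offspring links: r = (1/2)^2 = 1/4).
r to a half first cousin = 0.0625 (half first cousins share one grandparent — one path of length 4: r = (1/2)^4 = 1/16).
Summing one r·B term per recipient: 2·0.5·0.438 + 1·0.25·0.309 + 4·0.0625·0.0425 = 0.525875.
0.525875 < 0.9: the indirect benefit is less than the cost.

No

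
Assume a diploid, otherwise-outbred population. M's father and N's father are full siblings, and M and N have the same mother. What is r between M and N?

Independent pedigree routes through distinct common ancestors add.
M and N are related in two ways: first cousins through their fathers (r = 1/8) and half-sibs through their shared mother (r = 1/4).
r = 1/8 + 1/4 = 0.375.

0.375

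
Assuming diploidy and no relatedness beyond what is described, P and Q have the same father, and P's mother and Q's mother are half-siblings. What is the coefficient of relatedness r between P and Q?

Wright's path rule: contributions from independent ancestry routes add.
P and Q are related in two ways: half-sibs through their shared father (r = 1/4) and half first cousins through their mothers (r = 1/16).
r = 1/4 + 1/16 = 5/16 = 0.3125.

0.3125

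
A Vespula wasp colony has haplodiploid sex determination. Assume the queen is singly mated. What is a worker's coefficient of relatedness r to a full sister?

Haplodiploid full sisters inherit their father's entire haploid genome identically (contributing 1/2) and on average half of their mother's contribution (1/2 · 1/2 = 1/4); r = 1/2 + 1/4 = 3/4.

0.75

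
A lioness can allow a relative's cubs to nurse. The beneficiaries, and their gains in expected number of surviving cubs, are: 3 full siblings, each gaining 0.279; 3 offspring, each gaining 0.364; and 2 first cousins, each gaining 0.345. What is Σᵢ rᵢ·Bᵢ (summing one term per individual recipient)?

r to a full sibling = 1/2 (full sibs share both parents — two paths of length 2: r = 2·(1/2)^2 = 1/2).
r to an offspring = 1/2 (one parent–offspring link: r = (1/2)^1 = 1/2).
r to a first cousin = 1/8 (first cousins share one grandparent pair — two paths of length 4: r = 2·(1/2)^4 = 1/8).
Summing one r·B term per recipient: 3·0.5·0.279 + 3·0.5·0.364 + 2·0.125·0.345 = 1.05075.

1.05075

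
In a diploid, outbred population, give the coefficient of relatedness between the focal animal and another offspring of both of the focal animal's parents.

Each parent–offspring link contributes a factor of 1/2, and independent paths through distinct common ancestors add.
Full sibs share both parents — two paths of length 2: r = 2·(1/2)^2 = 1/2.

0.5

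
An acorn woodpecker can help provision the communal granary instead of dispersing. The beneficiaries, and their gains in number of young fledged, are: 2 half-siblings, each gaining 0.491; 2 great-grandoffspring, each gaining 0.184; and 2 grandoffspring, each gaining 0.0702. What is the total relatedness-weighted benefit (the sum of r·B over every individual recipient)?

r to a half-sibling = 1/4 (half-sibs share one parent — one path of length 2: r = (1/2)^2 = 1/4).
r to a great-grandoffspring = 0.125 (three parent–offspring links: r = (1/2)^3 = 1/8).
r to a grandoffspring = 1/4 (two parent–offspring links: r = (1/2)^2 = 1/4).
Summing one r·B term per recipient: 2·0.25·0.491 + 2·0.125·0.184 + 2·0.25·0.0702 = 0.3266.

0.3266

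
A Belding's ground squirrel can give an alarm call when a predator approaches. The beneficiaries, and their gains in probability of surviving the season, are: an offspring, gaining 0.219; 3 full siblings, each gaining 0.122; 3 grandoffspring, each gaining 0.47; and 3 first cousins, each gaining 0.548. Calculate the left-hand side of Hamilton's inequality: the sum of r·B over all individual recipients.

r to an offspring = 1/2 (one parent–offspring link: r = (1/2)^1 = 1/2).
r to a full sibling = 0.5 (full sibs share both parents — two paths of length 2: r = 2·(1/2)^2 = 1/2).
r to a grandoffspring = 0.25 (two parent–offspring links: r = (1/2)^2 = 1/4).
r to a first cousin = 0.125 (first cousins share one grandparent pair — two paths of length 4: r = 2·(1/2)^4 = 1/8).
Summing one r·B term per recipient: 1·0.5·0.219 + 3·0.5·0.122 + 3·0.25·0.47 + 3·0.125·0.548 = 0.8505.

0.8505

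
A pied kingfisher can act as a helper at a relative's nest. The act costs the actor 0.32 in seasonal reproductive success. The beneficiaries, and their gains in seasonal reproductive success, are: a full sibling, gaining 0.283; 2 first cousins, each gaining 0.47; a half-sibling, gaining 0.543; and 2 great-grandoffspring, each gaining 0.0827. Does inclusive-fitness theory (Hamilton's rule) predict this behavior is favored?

Hamilton's rule: the trait is favored when the sum of r·B over every recipient exceeds the actor's cost C.
r to a full sibling = 1/2 (full sibs share both parents — two paths of length 2: r = 2·(1/2)^2 = 1/2).
r to a first cousin = 1/8 (first cousins share one grandparent pair — two paths of length 4: r = 2·(1/2)^4 = 1/8).
r to a half-sibling = 0.25 (half-sibs share one parent — one path of length 2: r = (1/2)^2 = 1/4).
r to a great-grandoffspring = 0.125 (three parent–offspring links: r = (1/2)^3 = 1/8).
Summing one r·B term per recipient: 1·0.5·0.283 + 2·0.125·0.47 + 1·0.25·0.543 + 2·0.125·0.0827 = 0.415425.
0.415425 > 0.32: the indirect benefit exceeds the cost.

Yes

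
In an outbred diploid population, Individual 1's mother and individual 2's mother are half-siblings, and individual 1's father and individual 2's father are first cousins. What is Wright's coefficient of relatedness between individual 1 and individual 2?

With two independent routes of shared ancestry, r is the sum of the two contributions.
Individual 1 and individual 2 are related in two ways: half first cousins through their mothers (r = 1/16) and second cousins through their fathers (r = 1/32).
r = 1/16 + 1/32 = 0.09375.

0.09375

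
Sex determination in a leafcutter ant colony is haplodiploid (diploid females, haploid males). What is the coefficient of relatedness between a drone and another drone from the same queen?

Haploid brothers each carry a random half of the queen's diploid genome, so on average they share half: r = 1/2.

0.5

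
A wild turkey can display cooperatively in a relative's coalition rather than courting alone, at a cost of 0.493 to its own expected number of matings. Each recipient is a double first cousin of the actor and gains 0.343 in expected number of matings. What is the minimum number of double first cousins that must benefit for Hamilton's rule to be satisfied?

6

r to a double first cousin = 0.25 (double first cousins share both grandparent pairs — four paths of length 4: r = 4·(1/2)^4 = 1/4).
Hamilton's rule: n·r·B > C  ⇒  n > C/(r·B) = 0.493/(0.25·0.343) = 5.749.
The smallest integer exceeding 5.749 is 6.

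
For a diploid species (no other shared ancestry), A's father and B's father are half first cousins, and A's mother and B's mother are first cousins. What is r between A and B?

Independent pedigree routes through distinct common ancestors add.
A and B are related in two ways: half second cousins through their fathers (r = 1/64) and second cousins through their mothers (r = 1/32).
r = 1/64 + 1/32 = 0.046875.

0.046875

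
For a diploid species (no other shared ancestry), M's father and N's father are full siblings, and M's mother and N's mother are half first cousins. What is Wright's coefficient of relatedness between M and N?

Wright's path rule: contributions from independent ancestry routes add.
M and N are related in two ways: first cousins through their fathers (r = 1/8) and half second cousins through their mothers (r = 1/64).
r = 1/8 + 1/64 = 0.140625.

0.140625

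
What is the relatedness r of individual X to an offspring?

One parent–offspring link: r = (1/2)^1 = 1/2.

0.5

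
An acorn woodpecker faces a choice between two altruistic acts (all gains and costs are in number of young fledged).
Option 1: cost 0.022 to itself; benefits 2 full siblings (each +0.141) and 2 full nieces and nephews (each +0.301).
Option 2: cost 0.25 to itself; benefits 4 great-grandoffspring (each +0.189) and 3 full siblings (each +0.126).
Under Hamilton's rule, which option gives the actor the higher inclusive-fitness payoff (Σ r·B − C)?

Option 1

Option 1: r to a full sibling = 0.5.
Option 1: r to a full niece or nephew = 0.25.
Option 1: Σ r·B − C = (2·0.5·0.141 + 2·0.25·0.301) − 0.022 = 0.2695.
Option 2: r to a great-grandoffspring = 0.125.
Option 2: r to a full sibling = 0.5.
Option 2: Σ r·B − C = (4·0.125·0.189 + 3·0.5·0.126) − 0.25 = 0.0335.
Option 1 has the higher net inclusive-fitness payoff.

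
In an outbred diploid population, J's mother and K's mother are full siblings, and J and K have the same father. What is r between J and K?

With two independent routes of shared ancestry, r is the sum of the two contributions.
J and K are related in two ways: first cousins through their mothers (r = 1/8) and half-sibs through their shared father (r = 1/4).
r = 1/8 + 1/4 = 3/8 = 0.375.

0.375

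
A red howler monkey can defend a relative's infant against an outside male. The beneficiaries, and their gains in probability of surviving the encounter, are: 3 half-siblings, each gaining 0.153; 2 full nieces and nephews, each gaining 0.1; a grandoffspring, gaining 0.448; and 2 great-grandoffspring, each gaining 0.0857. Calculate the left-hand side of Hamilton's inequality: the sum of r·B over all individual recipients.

0.298175

r to a half-sibling = 0.25 (half-sibs share one parent — one path of length 2: r = (1/2)^2 = 1/4).
r to a full niece or nephew = 0.25 (full aunt/uncle↔niece/nephew: two paths of length 3 through the shared grandparent pair: r = 2·(1/2)^3 = 1/4).
r to a grandoffspring = 1/4 (two parent–offspring links: r = (1/2)^2 = 1/4).
r to a great-grandoffspring = 0.125 (three parent–offspring links: r = (1/2)^3 = 1/8).
Summing one r·B term per recipient: 3·0.25·0.153 + 2·0.25·0.1 + 1·0.25·0.448 + 2·0.125·0.0857 = 0.298175.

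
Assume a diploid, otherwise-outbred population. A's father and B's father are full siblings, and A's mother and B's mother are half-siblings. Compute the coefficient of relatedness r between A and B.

0.1875

Wright's path rule: contributions from independent ancestry routes add.
A and B are related in two ways: first cousins through their fathers (r = 1/8) and half first cousins through their mothers (r = 1/16).
r = 1/8 + 1/16 = 3/16 = 0.1875.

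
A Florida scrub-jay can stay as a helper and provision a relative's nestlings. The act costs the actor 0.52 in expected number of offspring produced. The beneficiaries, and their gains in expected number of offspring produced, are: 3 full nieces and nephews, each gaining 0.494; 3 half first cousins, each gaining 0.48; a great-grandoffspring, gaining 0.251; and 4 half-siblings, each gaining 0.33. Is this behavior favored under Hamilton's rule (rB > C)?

Yes

Hamilton's rule: the trait is favored when the sum of r·B over every recipient exceeds the actor's cost C.
r to a full niece or nephew = 1/4 (full aunt/uncle↔niece/nephew: two paths of length 3 through the shared grandparent pair: r = 2·(1/2)^3 = 1/4).
r to a half first cousin = 0.0625 (half first cousins share one grandparent — one path of length 4: r = (1/2)^4 = 1/16).
r to a great-grandoffspring = 0.125 (three parent–offspring links: r = (1/2)^3 = 1/8).
r to a half-sibling = 1/4 (half-sibs share one parent — one path of length 2: r = (1/2)^2 = 1/4).
Summing one r·B term per recipient: 3·0.25·0.494 + 3·0.0625·0.48 + 1·0.125·0.251 + 4·0.25·0.33 = 0.821875.
0.821875 > 0.52: the indirect benefit exceeds the cost.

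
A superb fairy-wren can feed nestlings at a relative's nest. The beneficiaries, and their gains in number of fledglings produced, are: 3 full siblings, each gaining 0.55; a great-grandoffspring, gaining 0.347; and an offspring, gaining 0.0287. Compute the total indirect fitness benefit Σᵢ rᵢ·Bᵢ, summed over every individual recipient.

0.882725

r to a full sibling = 1/2 (full sibs share both parents — two paths of length 2: r = 2·(1/2)^2 = 1/2).
r to a great-grandoffspring = 1/8 (three parent–offspring links: r = (1/2)^3 = 1/8).
r to an offspring = 1/2 (one parent–offspring link: r = (1/2)^1 = 1/2).
Summing one r·B term per recipient: 3·0.5·0.55 + 1·0.125·0.347 + 1·0.5·0.0287 = 0.882725.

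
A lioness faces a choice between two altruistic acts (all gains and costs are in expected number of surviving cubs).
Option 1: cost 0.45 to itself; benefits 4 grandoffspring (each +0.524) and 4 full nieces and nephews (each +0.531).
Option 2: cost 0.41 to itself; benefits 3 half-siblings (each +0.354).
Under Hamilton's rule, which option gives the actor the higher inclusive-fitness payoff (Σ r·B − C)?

Option 1: r to a grandoffspring = 0.25.
Option 1: r to a full niece or nephew = 0.25.
Option 1: Σ r·B − C = (4·0.25·0.524 + 4·0.25·0.531) − 0.45 = 0.605.
Option 2: r to a half-sibling = 0.25.
Option 2: Σ r·B − C = (3·0.25·0.354) − 0.41 = -0.1445.
Option 1 has the higher net inclusive-fitness payoff.

Option 1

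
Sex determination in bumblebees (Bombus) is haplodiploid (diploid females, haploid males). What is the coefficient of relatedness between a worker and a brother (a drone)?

Her haploid brother carries none of their father's genes and a random half of their mother's genome; that half matches the maternal half of her own genome with probability 1/2: r = 1/2 · 1/2 = 1/4.

0.25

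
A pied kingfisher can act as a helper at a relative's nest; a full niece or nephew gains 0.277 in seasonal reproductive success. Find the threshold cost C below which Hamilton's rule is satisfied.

0.06925

r to a full niece or nephew = 1/4 (full aunt/uncle↔niece/nephew: two paths of length 3 through the shared grandparent pair: r = 2·(1/2)^3 = 1/4).
Hamilton's rule: n·r·B > C, so the trait is favored while C < n·r·B = 1·0.25·0.277 = 0.06925.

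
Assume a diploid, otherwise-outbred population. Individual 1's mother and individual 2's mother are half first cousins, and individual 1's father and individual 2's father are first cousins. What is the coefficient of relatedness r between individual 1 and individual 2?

Relatedness sums over independent paths through distinct common ancestors.
Individual 1 and individual 2 are related in two ways: half second cousins through their mothers (r = 1/64) and second cousins through their fathers (r = 1/32).
r = 1/64 + 1/32 = 3/64 = 0.046875.

0.046875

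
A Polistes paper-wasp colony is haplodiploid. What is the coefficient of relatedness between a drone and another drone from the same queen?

0.5

Haploid brothers each carry a random half of the queen's diploid genome, so on average they share half: r = 1/2.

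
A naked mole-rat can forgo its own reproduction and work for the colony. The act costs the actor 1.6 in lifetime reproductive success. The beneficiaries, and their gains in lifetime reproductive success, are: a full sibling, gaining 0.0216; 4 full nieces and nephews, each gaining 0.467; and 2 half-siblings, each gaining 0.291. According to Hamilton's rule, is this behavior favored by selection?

Hamilton's rule: the trait is favored when the sum of r·B over every recipient exceeds the actor's cost C.
r to a full sibling = 0.5 (full sibs share both parents — two paths of length 2: r = 2·(1/2)^2 = 1/2).
r to a full niece or nephew = 0.25 (full aunt/uncle↔niece/nephew: two paths of length 3 through the shared grandparent pair: r = 2·(1/2)^3 = 1/4).
r to a half-sibling = 1/4 (half-sibs share one parent — one path of length 2: r = (1/2)^2 = 1/4).
Summing one r·B term per recipient: 1·0.5·0.0216 + 4·0.25·0.467 + 2·0.25·0.291 = 0.6233.
0.6233 < 1.6: the indirect benefit is less than the cost.

No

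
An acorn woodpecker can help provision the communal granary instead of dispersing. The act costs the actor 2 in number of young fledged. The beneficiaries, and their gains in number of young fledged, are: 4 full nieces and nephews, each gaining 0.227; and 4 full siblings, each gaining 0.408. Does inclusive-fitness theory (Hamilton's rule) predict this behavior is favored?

No

Hamilton's rule: the trait is favored when the sum of r·B over every recipient exceeds the actor's cost C.
r to a full niece or nephew = 1/4 (full aunt/uncle↔niece/nephew: two paths of length 3 through the shared grandparent pair: r = 2·(1/2)^3 = 1/4).
r to a full sibling = 1/2 (full sibs share both parents — two paths of length 2: r = 2·(1/2)^2 = 1/2).
Summing one r·B term per recipient: 4·0.25·0.227 + 4·0.5·0.408 = 1.043.
1.043 < 2: the indirect benefit is less than the cost.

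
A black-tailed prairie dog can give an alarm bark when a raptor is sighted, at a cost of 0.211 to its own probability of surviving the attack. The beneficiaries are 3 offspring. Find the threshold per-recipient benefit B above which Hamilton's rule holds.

r to an offspring = 0.5 (one parent–offspring link: r = (1/2)^1 = 1/2).
Hamilton's rule with n recipients of equal r: n·r·B > C, so B > C/(n·r) = 0.211/(3·0.5) = 0.1407.

0.1407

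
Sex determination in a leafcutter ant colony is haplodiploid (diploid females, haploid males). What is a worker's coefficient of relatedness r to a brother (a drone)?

Her haploid brother carries none of their father's genes and a random half of their mother's genome; that half matches the maternal half of her own genome with probability 1/2: r = 1/2 · 1/2 = 1/4.

0.25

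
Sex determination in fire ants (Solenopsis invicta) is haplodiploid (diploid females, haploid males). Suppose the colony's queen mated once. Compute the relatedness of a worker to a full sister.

0.75

Haplodiploid full sisters inherit their father's entire haploid genome identically (contributing 1/2) and on average half of their mother's contribution (1/2 · 1/2 = 1/4); r = 1/2 + 1/4 = 3/4.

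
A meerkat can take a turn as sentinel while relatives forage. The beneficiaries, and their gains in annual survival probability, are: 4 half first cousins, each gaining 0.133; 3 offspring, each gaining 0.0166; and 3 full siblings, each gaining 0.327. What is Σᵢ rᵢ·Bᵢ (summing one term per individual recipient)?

r to a half first cousin = 0.0625 (half first cousins share one grandparent — one path of length 4: r = (1/2)^4 = 1/16).
r to an offspring = 1/2 (one parent–offspring link: r = (1/2)^1 = 1/2).
r to a full sibling = 0.5 (full sibs share both parents — two paths of length 2: r = 2·(1/2)^2 = 1/2).
Summing one r·B term per recipient: 4·0.0625·0.133 + 3·0.5·0.0166 + 3·0.5·0.327 = 0.54865.

0.54865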